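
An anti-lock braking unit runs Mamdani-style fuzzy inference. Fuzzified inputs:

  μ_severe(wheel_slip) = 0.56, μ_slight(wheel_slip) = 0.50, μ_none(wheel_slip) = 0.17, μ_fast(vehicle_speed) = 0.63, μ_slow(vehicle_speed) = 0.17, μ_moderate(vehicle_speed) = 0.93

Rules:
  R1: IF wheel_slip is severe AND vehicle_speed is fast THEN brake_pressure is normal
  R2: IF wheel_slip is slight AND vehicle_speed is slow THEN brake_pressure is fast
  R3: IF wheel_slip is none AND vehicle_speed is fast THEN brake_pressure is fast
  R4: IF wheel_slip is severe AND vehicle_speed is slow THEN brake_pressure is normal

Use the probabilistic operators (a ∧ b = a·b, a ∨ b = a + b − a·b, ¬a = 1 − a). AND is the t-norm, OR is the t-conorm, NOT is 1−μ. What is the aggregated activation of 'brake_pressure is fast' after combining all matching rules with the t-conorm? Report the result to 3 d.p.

R1: severe=0.56, fast=0.63; AND[a·b] → w = 0.3528
R2: slight=0.50, slow=0.17; AND[a·b] → w = 0.0850
R3: none=0.17, fast=0.63; AND[a·b] → w = 0.1071
R4: severe=0.56, slow=0.17; AND[a·b] → w = 0.0952
Rules with consequent 'fast': {R2, R3} → strengths 0.0850, 0.1071
Aggregate via t-conorm [a + b − a·b]: 0.1830

0.183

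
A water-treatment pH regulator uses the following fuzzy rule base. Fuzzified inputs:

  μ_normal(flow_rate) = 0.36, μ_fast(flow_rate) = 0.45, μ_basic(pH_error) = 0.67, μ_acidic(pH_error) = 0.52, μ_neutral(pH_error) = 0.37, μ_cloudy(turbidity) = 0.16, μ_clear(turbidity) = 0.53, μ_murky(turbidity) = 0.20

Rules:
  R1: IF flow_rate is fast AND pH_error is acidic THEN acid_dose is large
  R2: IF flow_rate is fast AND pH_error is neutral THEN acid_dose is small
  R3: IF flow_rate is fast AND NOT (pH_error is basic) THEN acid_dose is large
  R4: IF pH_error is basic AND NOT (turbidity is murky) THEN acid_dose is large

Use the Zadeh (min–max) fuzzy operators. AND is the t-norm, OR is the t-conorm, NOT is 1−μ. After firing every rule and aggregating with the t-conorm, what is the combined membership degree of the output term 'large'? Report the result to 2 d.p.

0.67

R1: fast=0.45, acidic=0.52; AND[min(a, b)] → w = 0.45
R2: fast=0.45, neutral=0.37; AND[min(a, b)] → w = 0.37
R3: fast=0.45, ¬basic=1−0.67=0.33; AND[min(a, b)] → w = 0.33
R4: basic=0.67, ¬murky=1−0.20=0.80; AND[min(a, b)] → w = 0.67
Rules with consequent 'large': {R1, R3, R4} → strengths 0.45, 0.33, 0.67
Aggregate via t-conorm [max(a, b)]: 0.67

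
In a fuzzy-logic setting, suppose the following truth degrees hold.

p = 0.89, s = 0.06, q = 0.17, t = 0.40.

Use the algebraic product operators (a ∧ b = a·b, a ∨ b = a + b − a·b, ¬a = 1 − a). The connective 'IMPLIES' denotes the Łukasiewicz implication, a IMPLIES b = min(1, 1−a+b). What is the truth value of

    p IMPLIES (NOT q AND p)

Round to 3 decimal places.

0.849

NOT q = 1 − 0.1700 = 0.8300
NOT q AND p = a·b on (0.8300, 0.8900) = 0.7387
p IMPLIES (NOT q AND p)  [Łukasiewicz: min(1, 1−a+b)] with a=0.8900, b=0.7387 → 0.8487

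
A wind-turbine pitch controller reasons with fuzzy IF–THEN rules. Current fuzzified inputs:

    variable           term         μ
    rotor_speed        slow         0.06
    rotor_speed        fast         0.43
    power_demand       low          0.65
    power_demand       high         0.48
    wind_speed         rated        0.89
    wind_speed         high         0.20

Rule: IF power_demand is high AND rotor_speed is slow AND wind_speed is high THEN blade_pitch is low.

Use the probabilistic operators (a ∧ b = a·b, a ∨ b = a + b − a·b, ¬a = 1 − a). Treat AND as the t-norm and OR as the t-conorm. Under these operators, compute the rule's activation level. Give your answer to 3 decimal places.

firing strength: high=0.48, slow=0.06, high=0.20; AND[a·b] → w = 0.0058

0.006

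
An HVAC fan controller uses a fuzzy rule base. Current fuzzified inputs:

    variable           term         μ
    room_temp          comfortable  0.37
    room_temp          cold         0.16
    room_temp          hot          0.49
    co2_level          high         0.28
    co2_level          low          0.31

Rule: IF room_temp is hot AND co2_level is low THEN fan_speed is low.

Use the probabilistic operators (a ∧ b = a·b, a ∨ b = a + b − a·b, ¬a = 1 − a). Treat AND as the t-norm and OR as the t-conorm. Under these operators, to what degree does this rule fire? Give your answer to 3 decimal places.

0.152

firing strength: hot=0.49, low=0.31; AND[a·b] → w = 0.1519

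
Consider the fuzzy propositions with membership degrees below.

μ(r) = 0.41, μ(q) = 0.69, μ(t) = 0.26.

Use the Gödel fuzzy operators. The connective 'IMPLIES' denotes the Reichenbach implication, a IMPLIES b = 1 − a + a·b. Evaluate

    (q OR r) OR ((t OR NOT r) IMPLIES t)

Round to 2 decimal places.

q OR r = max(a, b) on (0.69, 0.41) = 0.69
NOT r = 1 − 0.41 = 0.59
t OR NOT r = max(a, b) on (0.26, 0.59) = 0.59
(t OR NOT r) IMPLIES t  [Reichenbach: 1 − a + a·b] with a=0.59, b=0.26 → 0.56
(q OR r) OR ((t OR NOT r) IMPLIES t) = max(a, b) on (0.69, 0.56) = 0.69

0.69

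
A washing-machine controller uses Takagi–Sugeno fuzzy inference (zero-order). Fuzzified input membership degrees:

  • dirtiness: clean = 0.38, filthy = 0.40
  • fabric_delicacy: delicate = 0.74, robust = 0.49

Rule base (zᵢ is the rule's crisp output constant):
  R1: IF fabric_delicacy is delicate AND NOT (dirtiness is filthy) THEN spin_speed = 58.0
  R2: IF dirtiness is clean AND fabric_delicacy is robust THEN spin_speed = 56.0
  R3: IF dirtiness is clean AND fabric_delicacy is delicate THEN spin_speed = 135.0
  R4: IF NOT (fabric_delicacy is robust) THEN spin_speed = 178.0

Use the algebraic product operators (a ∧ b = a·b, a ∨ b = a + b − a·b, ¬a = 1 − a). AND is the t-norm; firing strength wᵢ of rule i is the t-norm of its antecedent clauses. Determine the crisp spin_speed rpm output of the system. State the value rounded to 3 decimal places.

R1 (z=58.0): delicate=0.74, ¬filthy=1−0.40=0.60; AND[a·b] → w = 0.4440
R2 (z=56.0): clean=0.38, robust=0.49; AND[a·b] → w = 0.1862
R3 (z=135.0): clean=0.38, delicate=0.74; AND[a·b] → w = 0.2812
R4 (z=178.0): ¬robust=1−0.49=0.51 → w = 0.5100
Weighted average = (0.4440·58.0 + 0.1862·56.0 + 0.2812·135.0 + 0.5100·178.0) / (0.4440 + 0.1862 + 0.2812 + 0.5100)
  = 164.9212 / 1.4214 = 116.027

116.027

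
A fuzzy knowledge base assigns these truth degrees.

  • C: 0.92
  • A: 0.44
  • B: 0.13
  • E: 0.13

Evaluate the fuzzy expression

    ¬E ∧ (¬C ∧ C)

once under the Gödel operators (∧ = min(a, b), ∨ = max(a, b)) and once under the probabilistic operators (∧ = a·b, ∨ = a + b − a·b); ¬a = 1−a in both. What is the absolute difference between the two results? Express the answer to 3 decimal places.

0.016

Under Gödel:
  ¬E = 1 − 0.13 = 0.87
  ¬C = 1 − 0.92 = 0.08
  ¬C ∧ C = min(a, b) on (0.08, 0.92) = 0.08
  ¬E ∧ (¬C ∧ C) = min(a, b) on (0.87, 0.08) = 0.08
  → value = 0.0800
Under probabilistic:
  ¬E = 1 − 0.1300 = 0.8700
  ¬C = 1 − 0.9200 = 0.0800
  ¬C ∧ C = a·b on (0.0800, 0.9200) = 0.0736
  ¬E ∧ (¬C ∧ C) = a·b on (0.8700, 0.0736) = 0.0640
  → value = 0.0640
|0.0800 − 0.0640| = 0.016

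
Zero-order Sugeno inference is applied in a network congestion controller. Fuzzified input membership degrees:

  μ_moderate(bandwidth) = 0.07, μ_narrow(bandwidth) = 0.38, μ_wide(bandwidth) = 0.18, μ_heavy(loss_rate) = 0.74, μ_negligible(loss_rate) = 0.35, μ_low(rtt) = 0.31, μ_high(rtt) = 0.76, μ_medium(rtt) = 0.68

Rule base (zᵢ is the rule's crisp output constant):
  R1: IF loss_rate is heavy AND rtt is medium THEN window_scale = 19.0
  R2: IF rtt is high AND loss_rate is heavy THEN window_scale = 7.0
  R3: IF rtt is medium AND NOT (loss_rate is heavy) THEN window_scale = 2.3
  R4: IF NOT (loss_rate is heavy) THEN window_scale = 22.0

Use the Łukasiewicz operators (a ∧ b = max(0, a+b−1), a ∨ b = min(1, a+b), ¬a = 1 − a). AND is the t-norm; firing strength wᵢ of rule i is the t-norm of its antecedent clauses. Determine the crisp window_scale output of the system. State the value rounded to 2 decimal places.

14.58

R1 (z=19.0): heavy=0.74, medium=0.68; AND[max(0, a+b−1)] → w = 0.42
R2 (z=7.0): high=0.76, heavy=0.74; AND[max(0, a+b−1)] → w = 0.50
R3 (z=2.3): medium=0.68, ¬heavy=1−0.74=0.26; AND[max(0, a+b−1)] → w = 0.00
R4 (z=22.0): ¬heavy=1−0.74=0.26 → w = 0.26
Weighted average = (0.42·19.0 + 0.50·7.0 + 0.00·2.3 + 0.26·22.0) / (0.42 + 0.50 + 0.00 + 0.26)
  = 17.2000 / 1.1800 = 14.58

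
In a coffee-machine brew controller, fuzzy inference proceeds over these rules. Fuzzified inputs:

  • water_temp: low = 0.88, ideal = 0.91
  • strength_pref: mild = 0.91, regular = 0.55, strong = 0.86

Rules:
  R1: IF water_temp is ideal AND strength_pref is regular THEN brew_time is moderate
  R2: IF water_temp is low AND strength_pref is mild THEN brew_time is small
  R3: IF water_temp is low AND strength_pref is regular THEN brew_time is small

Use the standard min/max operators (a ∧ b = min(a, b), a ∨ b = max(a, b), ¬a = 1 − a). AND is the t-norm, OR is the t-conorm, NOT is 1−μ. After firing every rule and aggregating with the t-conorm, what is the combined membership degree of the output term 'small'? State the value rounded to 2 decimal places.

R1: ideal=0.91, regular=0.55; AND[min(a, b)] → w = 0.55
R2: low=0.88, mild=0.91; AND[min(a, b)] → w = 0.88
R3: low=0.88, regular=0.55; AND[min(a, b)] → w = 0.55
Rules with consequent 'small': {R2, R3} → strengths 0.88, 0.55
Aggregate via t-conorm [max(a, b)]: 0.88

0.88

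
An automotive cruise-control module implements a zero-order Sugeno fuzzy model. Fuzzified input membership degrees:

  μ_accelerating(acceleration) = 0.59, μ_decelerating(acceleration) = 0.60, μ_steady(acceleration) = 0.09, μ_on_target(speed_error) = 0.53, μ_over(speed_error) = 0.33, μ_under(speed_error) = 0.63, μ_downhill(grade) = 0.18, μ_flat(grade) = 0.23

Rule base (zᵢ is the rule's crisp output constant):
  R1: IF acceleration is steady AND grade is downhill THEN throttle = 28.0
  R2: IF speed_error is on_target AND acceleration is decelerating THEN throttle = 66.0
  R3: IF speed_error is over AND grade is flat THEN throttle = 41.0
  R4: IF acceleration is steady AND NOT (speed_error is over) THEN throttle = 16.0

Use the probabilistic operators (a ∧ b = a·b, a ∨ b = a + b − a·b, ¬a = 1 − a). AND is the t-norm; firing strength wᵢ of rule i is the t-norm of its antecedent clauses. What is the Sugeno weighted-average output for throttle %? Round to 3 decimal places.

R1 (z=28.0): steady=0.09, downhill=0.18; AND[a·b] → w = 0.0162
R2 (z=66.0): on_target=0.53, decelerating=0.60; AND[a·b] → w = 0.3180
R3 (z=41.0): over=0.33, flat=0.23; AND[a·b] → w = 0.0759
R4 (z=16.0): steady=0.09, ¬over=1−0.33=0.67; AND[a·b] → w = 0.0603
Weighted average = (0.0162·28.0 + 0.3180·66.0 + 0.0759·41.0 + 0.0603·16.0) / (0.0162 + 0.3180 + 0.0759 + 0.0603)
  = 25.5183 / 0.4704 = 54.248

54.248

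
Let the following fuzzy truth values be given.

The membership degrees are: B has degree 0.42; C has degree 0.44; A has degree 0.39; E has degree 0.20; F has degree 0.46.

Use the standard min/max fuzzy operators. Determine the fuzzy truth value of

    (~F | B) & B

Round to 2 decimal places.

0.42

~F = 1 − 0.46 = 0.54
~F | B = max(a, b) on (0.54, 0.42) = 0.54
(~F | B) & B = min(a, b) on (0.54, 0.42) = 0.42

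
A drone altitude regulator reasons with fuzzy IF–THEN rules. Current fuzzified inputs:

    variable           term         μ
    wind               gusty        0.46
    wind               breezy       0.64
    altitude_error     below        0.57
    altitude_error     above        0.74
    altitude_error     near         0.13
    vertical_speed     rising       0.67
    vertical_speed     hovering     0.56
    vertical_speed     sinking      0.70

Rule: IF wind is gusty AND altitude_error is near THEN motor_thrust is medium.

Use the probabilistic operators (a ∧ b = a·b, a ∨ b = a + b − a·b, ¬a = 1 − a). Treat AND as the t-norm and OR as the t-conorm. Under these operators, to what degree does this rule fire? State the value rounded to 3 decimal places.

0.060

firing strength: gusty=0.46, near=0.13; AND[a·b] → w = 0.0598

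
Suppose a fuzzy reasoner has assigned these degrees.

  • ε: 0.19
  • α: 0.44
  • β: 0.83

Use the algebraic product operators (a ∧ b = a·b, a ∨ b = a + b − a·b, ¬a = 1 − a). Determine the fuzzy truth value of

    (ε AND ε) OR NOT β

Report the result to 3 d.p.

ε AND ε = a·b on (0.1900, 0.1900) = 0.0361
NOT β = 1 − 0.8300 = 0.1700
(ε AND ε) OR NOT β = a + b − a·b on (0.0361, 0.1700) = 0.2000

0.200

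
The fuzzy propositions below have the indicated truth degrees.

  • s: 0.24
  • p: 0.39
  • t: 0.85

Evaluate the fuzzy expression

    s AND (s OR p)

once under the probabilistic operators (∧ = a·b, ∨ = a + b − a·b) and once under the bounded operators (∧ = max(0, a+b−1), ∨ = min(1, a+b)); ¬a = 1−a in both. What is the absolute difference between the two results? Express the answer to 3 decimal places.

Under probabilistic:
  s OR p = a + b − a·b on (0.2400, 0.3900) = 0.5364
  s AND (s OR p) = a·b on (0.2400, 0.5364) = 0.1287
  → value = 0.1287
Under bounded:
  s OR p = min(1, a+b) on (0.24, 0.39) = 0.63
  s AND (s OR p) = max(0, a+b−1) on (0.24, 0.63) = 0.00
  → value = 0.0000
|0.1287 − 0.0000| = 0.129

0.129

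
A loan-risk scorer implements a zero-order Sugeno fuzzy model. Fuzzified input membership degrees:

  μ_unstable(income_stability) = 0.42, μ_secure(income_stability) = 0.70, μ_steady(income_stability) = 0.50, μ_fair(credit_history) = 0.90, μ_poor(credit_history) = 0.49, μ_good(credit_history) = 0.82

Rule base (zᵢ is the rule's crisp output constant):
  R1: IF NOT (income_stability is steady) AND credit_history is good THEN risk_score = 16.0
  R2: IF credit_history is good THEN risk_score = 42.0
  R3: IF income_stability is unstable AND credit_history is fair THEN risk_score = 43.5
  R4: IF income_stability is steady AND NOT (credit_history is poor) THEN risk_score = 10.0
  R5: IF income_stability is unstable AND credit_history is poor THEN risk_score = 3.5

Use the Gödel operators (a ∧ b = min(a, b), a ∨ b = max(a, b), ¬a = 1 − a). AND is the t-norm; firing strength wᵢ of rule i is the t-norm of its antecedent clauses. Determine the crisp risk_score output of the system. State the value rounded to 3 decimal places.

R1 (z=16.0): ¬steady=1−0.50=0.50, good=0.82; AND[min(a, b)] → w = 0.50
R2 (z=42.0): good=0.82 → w = 0.82
R3 (z=43.5): unstable=0.42, fair=0.90; AND[min(a, b)] → w = 0.42
R4 (z=10.0): steady=0.50, ¬poor=1−0.49=0.51; AND[min(a, b)] → w = 0.50
R5 (z=3.5): unstable=0.42, poor=0.49; AND[min(a, b)] → w = 0.42
Weighted average = (0.50·16.0 + 0.82·42.0 + 0.42·43.5 + 0.50·10.0 + 0.42·3.5) / (0.50 + 0.82 + 0.42 + 0.50 + 0.42)
  = 67.1800 / 2.6600 = 25.256

25.256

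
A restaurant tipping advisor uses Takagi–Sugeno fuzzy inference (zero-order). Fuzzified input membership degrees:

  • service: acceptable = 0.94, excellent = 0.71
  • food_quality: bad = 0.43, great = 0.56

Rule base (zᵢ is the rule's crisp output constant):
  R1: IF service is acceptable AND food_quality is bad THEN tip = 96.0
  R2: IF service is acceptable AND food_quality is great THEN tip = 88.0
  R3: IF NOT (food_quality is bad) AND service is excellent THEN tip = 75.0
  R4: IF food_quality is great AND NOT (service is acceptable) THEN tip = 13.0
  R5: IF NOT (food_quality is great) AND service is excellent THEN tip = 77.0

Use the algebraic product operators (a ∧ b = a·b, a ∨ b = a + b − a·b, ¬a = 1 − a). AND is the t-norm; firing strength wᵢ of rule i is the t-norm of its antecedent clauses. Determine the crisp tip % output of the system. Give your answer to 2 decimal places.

83.25

R1 (z=96.0): acceptable=0.94, bad=0.43; AND[a·b] → w = 0.4042
R2 (z=88.0): acceptable=0.94, great=0.56; AND[a·b] → w = 0.5264
R3 (z=75.0): ¬bad=1−0.43=0.57, excellent=0.71; AND[a·b] → w = 0.4047
R4 (z=13.0): great=0.56, ¬acceptable=1−0.94=0.06; AND[a·b] → w = 0.0336
R5 (z=77.0): ¬great=1−0.56=0.44, excellent=0.71; AND[a·b] → w = 0.3124
Weighted average = (0.4042·96.0 + 0.5264·88.0 + 0.4047·75.0 + 0.0336·13.0 + 0.3124·77.0) / (0.4042 + 0.5264 + 0.4047 + 0.0336 + 0.3124)
  = 139.9705 / 1.6813 = 83.25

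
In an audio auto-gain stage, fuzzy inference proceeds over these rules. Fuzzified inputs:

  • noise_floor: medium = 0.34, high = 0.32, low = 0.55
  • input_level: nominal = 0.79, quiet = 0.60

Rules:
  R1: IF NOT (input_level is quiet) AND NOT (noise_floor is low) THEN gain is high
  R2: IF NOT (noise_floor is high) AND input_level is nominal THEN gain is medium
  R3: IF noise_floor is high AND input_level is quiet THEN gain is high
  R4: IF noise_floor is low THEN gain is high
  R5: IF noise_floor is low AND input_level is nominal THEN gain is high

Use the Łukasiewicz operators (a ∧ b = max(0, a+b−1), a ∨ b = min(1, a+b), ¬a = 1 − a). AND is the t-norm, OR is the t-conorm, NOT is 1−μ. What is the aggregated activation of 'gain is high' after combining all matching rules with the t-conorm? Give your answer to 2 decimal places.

R1: ¬quiet=1−0.60=0.40, ¬low=1−0.55=0.45; AND[max(0, a+b−1)] → w = 0.00
R2: ¬high=1−0.32=0.68, nominal=0.79; AND[max(0, a+b−1)] → w = 0.47
R3: high=0.32, quiet=0.60; AND[max(0, a+b−1)] → w = 0.00
R4: low=0.55 → w = 0.55
R5: low=0.55, nominal=0.79; AND[max(0, a+b−1)] → w = 0.34
Rules with consequent 'high': {R1, R3, R4, R5} → strengths 0.00, 0.00, 0.55, 0.34
Aggregate via t-conorm [min(1, a+b)]: 0.89

0.89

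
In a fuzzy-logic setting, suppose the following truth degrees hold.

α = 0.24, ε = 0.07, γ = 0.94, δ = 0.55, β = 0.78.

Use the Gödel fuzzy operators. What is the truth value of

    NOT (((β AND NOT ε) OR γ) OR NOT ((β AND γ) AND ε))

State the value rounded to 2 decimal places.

0.06

NOT ε = 1 − 0.07 = 0.93
β AND NOT ε = min(a, b) on (0.78, 0.93) = 0.78
(β AND NOT ε) OR γ = max(a, b) on (0.78, 0.94) = 0.94
β AND γ = min(a, b) on (0.78, 0.94) = 0.78
(β AND γ) AND ε = min(a, b) on (0.78, 0.07) = 0.07
NOT ((β AND γ) AND ε) = 1 − 0.07 = 0.93
((β AND NOT ε) OR γ) OR NOT ((β AND γ) AND ε) = max(a, b) on (0.94, 0.93) = 0.94
NOT (((β AND NOT ε) OR γ) OR NOT ((β AND γ) AND ε)) = 1 − 0.94 = 0.06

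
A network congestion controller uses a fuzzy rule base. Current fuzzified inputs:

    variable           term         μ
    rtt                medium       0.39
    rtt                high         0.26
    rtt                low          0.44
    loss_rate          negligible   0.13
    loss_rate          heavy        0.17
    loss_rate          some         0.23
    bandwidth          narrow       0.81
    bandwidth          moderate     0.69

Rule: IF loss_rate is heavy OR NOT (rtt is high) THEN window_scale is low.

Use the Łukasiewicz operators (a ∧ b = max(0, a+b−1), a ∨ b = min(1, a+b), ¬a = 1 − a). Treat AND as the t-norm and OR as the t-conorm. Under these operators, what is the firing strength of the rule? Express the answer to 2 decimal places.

0.91

firing strength: heavy=0.17, ¬high=1−0.26=0.74; OR[min(1, a+b)] → w = 0.91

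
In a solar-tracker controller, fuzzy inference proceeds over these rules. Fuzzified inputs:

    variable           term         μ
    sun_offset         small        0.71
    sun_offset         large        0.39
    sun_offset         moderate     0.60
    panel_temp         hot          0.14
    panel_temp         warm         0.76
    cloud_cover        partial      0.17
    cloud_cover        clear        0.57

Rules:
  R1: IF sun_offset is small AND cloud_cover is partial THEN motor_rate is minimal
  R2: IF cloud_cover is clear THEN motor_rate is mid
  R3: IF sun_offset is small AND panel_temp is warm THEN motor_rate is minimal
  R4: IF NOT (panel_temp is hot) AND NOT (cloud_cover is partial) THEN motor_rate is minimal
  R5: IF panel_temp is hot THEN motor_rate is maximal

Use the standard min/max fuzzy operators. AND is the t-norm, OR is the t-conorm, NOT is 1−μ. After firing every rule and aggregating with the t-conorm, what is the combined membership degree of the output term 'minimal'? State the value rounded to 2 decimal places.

0.83

R1: small=0.71, partial=0.17; AND[min(a, b)] → w = 0.17
R2: clear=0.57 → w = 0.57
R3: small=0.71, warm=0.76; AND[min(a, b)] → w = 0.71
R4: ¬hot=1−0.14=0.86, ¬partial=1−0.17=0.83; AND[min(a, b)] → w = 0.83
R5: hot=0.14 → w = 0.14
Rules with consequent 'minimal': {R1, R3, R4} → strengths 0.17, 0.71, 0.83
Aggregate via t-conorm [max(a, b)]: 0.83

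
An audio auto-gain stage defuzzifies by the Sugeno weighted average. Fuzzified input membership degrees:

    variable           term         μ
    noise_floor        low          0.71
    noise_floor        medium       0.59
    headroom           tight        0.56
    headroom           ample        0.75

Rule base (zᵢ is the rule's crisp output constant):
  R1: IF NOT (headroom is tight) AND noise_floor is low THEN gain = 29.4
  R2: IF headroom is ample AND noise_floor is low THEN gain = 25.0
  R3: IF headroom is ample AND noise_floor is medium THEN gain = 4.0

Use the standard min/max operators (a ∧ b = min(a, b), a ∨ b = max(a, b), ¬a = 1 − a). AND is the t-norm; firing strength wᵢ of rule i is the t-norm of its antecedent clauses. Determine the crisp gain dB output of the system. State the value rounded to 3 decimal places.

18.992

R1 (z=29.4): ¬tight=1−0.56=0.44, low=0.71; AND[min(a, b)] → w = 0.44
R2 (z=25.0): ample=0.75, low=0.71; AND[min(a, b)] → w = 0.71
R3 (z=4.0): ample=0.75, medium=0.59; AND[min(a, b)] → w = 0.59
Weighted average = (0.44·29.4 + 0.71·25.0 + 0.59·4.0) / (0.44 + 0.71 + 0.59)
  = 33.0460 / 1.7400 = 18.992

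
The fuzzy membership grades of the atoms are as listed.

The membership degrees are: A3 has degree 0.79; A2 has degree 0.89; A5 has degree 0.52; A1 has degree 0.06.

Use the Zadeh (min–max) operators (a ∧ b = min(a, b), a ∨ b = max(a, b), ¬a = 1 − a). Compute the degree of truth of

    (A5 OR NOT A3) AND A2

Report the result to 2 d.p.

0.52

NOT A3 = 1 − 0.79 = 0.21
A5 OR NOT A3 = max(a, b) on (0.52, 0.21) = 0.52
(A5 OR NOT A3) AND A2 = min(a, b) on (0.52, 0.89) = 0.52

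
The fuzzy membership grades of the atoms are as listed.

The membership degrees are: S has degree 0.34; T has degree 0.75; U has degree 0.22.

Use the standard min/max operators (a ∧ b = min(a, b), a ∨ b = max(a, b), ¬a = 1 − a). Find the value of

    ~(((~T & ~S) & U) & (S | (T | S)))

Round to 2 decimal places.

~T = 1 − 0.75 = 0.25
~S = 1 − 0.34 = 0.66
~T & ~S = min(a, b) on (0.25, 0.66) = 0.25
(~T & ~S) & U = min(a, b) on (0.25, 0.22) = 0.22
T | S = max(a, b) on (0.75, 0.34) = 0.75
S | (T | S) = max(a, b) on (0.34, 0.75) = 0.75
((~T & ~S) & U) & (S | (T | S)) = min(a, b) on (0.22, 0.75) = 0.22
~(((~T & ~S) & U) & (S | (T | S))) = 1 − 0.22 = 0.78

0.78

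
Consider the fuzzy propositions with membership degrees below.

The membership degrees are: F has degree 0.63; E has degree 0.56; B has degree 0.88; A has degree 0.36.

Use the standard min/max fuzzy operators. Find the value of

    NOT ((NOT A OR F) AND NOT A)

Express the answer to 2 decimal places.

0.36

NOT A = 1 − 0.36 = 0.64
NOT A OR F = max(a, b) on (0.64, 0.63) = 0.64
NOT A = 1 − 0.36 = 0.64
(NOT A OR F) AND NOT A = min(a, b) on (0.64, 0.64) = 0.64
NOT ((NOT A OR F) AND NOT A) = 1 − 0.64 = 0.36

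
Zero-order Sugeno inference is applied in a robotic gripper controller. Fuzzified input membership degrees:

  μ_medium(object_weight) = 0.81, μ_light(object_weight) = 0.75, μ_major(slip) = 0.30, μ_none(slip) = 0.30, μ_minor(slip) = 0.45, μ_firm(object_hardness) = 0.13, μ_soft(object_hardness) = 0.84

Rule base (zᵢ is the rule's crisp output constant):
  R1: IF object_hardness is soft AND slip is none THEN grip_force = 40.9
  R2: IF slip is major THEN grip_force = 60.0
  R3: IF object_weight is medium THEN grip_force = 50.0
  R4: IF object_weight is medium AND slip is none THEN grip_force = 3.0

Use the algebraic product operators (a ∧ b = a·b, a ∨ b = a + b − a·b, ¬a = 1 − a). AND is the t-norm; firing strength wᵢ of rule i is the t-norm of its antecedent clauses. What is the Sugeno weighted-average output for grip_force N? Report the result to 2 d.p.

R1 (z=40.9): soft=0.84, none=0.30; AND[a·b] → w = 0.2520
R2 (z=60.0): major=0.30 → w = 0.3000
R3 (z=50.0): medium=0.81 → w = 0.8100
R4 (z=3.0): medium=0.81, none=0.30; AND[a·b] → w = 0.2430
Weighted average = (0.2520·40.9 + 0.3000·60.0 + 0.8100·50.0 + 0.2430·3.0) / (0.2520 + 0.3000 + 0.8100 + 0.2430)
  = 69.5358 / 1.6050 = 43.32

43.32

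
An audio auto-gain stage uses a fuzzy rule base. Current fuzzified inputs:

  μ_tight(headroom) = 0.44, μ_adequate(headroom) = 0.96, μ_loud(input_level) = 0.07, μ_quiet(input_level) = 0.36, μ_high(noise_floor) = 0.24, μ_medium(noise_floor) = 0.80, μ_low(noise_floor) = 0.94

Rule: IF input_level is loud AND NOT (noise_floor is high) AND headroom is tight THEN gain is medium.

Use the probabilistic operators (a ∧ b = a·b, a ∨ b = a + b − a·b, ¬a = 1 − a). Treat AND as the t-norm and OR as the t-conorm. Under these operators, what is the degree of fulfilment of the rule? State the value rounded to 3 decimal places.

firing strength: loud=0.07, ¬high=1−0.24=0.76, tight=0.44; AND[a·b] → w = 0.0234

0.023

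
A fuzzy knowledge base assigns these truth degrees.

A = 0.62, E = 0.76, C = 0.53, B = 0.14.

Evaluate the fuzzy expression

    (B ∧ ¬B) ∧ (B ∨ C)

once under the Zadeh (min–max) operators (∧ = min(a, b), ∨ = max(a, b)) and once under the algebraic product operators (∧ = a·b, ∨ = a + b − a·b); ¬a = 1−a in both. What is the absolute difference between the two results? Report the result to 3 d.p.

Under Zadeh (min–max):
  ¬B = 1 − 0.14 = 0.86
  B ∧ ¬B = min(a, b) on (0.14, 0.86) = 0.14
  B ∨ C = max(a, b) on (0.14, 0.53) = 0.53
  (B ∧ ¬B) ∧ (B ∨ C) = min(a, b) on (0.14, 0.53) = 0.14
  → value = 0.1400
Under algebraic product:
  ¬B = 1 − 0.1400 = 0.8600
  B ∧ ¬B = a·b on (0.1400, 0.8600) = 0.1204
  B ∨ C = a + b − a·b on (0.1400, 0.5300) = 0.5958
  (B ∧ ¬B) ∧ (B ∨ C) = a·b on (0.1204, 0.5958) = 0.0717
  → value = 0.0717
|0.1400 − 0.0717| = 0.068

0.068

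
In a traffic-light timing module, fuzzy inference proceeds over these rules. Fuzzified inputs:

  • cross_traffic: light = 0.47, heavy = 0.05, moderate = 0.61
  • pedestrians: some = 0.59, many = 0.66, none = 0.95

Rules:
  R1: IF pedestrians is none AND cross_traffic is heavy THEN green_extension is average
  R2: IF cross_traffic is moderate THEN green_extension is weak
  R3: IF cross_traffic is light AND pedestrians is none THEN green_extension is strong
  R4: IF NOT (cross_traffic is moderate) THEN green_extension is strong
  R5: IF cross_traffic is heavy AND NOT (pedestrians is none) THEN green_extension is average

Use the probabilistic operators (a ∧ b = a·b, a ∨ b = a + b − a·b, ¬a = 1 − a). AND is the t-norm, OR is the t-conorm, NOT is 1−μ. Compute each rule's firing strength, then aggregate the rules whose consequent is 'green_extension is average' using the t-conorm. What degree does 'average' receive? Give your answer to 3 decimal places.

R1: none=0.95, heavy=0.05; AND[a·b] → w = 0.0475
R2: moderate=0.61 → w = 0.6100
R3: light=0.47, none=0.95; AND[a·b] → w = 0.4465
R4: ¬moderate=1−0.61=0.39 → w = 0.3900
R5: heavy=0.05, ¬none=1−0.95=0.05; AND[a·b] → w = 0.0025
Rules with consequent 'average': {R1, R5} → strengths 0.0475, 0.0025
Aggregate via t-conorm [a + b − a·b]: 0.0499

0.050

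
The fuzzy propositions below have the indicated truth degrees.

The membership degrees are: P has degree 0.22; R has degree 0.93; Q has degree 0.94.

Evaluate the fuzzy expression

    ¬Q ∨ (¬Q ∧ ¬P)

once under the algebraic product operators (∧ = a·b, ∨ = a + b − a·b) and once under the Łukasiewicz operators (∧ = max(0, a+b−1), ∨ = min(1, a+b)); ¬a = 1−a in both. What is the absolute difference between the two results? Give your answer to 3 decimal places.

0.044

Under algebraic product:
  ¬Q = 1 − 0.9400 = 0.0600
  ¬Q = 1 − 0.9400 = 0.0600
  ¬P = 1 − 0.2200 = 0.7800
  ¬Q ∧ ¬P = a·b on (0.0600, 0.7800) = 0.0468
  ¬Q ∨ (¬Q ∧ ¬P) = a + b − a·b on (0.0600, 0.0468) = 0.1040
  → value = 0.1040
Under Łukasiewicz:
  ¬Q = 1 − 0.94 = 0.06
  ¬Q = 1 − 0.94 = 0.06
  ¬P = 1 − 0.22 = 0.78
  ¬Q ∧ ¬P = max(0, a+b−1) on (0.06, 0.78) = 0.00
  ¬Q ∨ (¬Q ∧ ¬P) = min(1, a+b) on (0.06, 0.00) = 0.06
  → value = 0.0600
|0.1040 − 0.0600| = 0.044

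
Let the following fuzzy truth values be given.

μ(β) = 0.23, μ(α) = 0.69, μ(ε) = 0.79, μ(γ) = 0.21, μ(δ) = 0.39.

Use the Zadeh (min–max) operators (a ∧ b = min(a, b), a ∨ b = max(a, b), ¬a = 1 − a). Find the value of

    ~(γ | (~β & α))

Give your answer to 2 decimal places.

0.31

~β = 1 − 0.23 = 0.77
~β & α = min(a, b) on (0.77, 0.69) = 0.69
γ | (~β & α) = max(a, b) on (0.21, 0.69) = 0.69
~(γ | (~β & α)) = 1 − 0.69 = 0.31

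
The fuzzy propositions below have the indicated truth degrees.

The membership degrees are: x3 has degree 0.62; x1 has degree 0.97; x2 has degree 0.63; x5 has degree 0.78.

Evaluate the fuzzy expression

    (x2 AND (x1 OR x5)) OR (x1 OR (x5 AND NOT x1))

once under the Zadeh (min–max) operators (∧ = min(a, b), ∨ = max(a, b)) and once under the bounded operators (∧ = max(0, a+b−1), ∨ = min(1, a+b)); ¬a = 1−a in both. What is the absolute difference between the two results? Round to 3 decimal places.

0.030

Under Zadeh (min–max):
  x1 OR x5 = max(a, b) on (0.97, 0.78) = 0.97
  x2 AND (x1 OR x5) = min(a, b) on (0.63, 0.97) = 0.63
  NOT x1 = 1 − 0.97 = 0.03
  x5 AND NOT x1 = min(a, b) on (0.78, 0.03) = 0.03
  x1 OR (x5 AND NOT x1) = max(a, b) on (0.97, 0.03) = 0.97
  (x2 AND (x1 OR x5)) OR (x1 OR (x5 AND NOT x1)) = max(a, b) on (0.63, 0.97) = 0.97
  → value = 0.9700
Under bounded:
  x1 OR x5 = min(1, a+b) on (0.97, 0.78) = 1.00
  x2 AND (x1 OR x5) = max(0, a+b−1) on (0.63, 1.00) = 0.63
  NOT x1 = 1 − 0.97 = 0.03
  x5 AND NOT x1 = max(0, a+b−1) on (0.78, 0.03) = 0.00
  x1 OR (x5 AND NOT x1) = min(1, a+b) on (0.97, 0.00) = 0.97
  (x2 AND (x1 OR x5)) OR (x1 OR (x5 AND NOT x1)) = min(1, a+b) on (0.63, 0.97) = 1.00
  → value = 1.0000
|0.9700 − 1.0000| = 0.030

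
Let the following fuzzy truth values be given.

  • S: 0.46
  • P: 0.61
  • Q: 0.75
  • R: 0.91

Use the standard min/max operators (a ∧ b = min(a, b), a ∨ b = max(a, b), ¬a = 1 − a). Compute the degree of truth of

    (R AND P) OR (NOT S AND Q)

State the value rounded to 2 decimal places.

R AND P = min(a, b) on (0.91, 0.61) = 0.61
NOT S = 1 − 0.46 = 0.54
NOT S AND Q = min(a, b) on (0.54, 0.75) = 0.54
(R AND P) OR (NOT S AND Q) = max(a, b) on (0.61, 0.54) = 0.61

0.61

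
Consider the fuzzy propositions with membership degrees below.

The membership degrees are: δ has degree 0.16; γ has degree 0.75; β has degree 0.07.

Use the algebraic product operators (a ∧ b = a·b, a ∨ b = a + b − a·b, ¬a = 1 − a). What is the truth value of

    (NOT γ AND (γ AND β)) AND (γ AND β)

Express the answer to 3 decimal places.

0.001

NOT γ = 1 − 0.7500 = 0.2500
γ AND β = a·b on (0.7500, 0.0700) = 0.0525
NOT γ AND (γ AND β) = a·b on (0.2500, 0.0525) = 0.0131
γ AND β = a·b on (0.7500, 0.0700) = 0.0525
(NOT γ AND (γ AND β)) AND (γ AND β) = a·b on (0.0131, 0.0525) = 0.0007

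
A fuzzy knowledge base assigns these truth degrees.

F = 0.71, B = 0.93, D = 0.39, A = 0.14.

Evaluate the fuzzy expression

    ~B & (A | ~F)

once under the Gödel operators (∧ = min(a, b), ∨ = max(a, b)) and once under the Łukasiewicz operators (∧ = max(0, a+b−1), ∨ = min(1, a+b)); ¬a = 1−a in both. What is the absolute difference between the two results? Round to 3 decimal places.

0.070

Under Gödel:
  ~B = 1 − 0.93 = 0.07
  ~F = 1 − 0.71 = 0.29
  A | ~F = max(a, b) on (0.14, 0.29) = 0.29
  ~B & (A | ~F) = min(a, b) on (0.07, 0.29) = 0.07
  → value = 0.0700
Under Łukasiewicz:
  ~B = 1 − 0.93 = 0.07
  ~F = 1 − 0.71 = 0.29
  A | ~F = min(1, a+b) on (0.14, 0.29) = 0.43
  ~B & (A | ~F) = max(0, a+b−1) on (0.07, 0.43) = 0.00
  → value = 0.0000
|0.0700 − 0.0000| = 0.070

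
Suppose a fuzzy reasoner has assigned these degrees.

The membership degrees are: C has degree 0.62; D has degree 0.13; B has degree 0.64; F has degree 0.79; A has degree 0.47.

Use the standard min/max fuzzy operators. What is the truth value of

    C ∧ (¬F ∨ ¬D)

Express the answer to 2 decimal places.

¬F = 1 − 0.79 = 0.21
¬D = 1 − 0.13 = 0.87
¬F ∨ ¬D = max(a, b) on (0.21, 0.87) = 0.87
C ∧ (¬F ∨ ¬D) = min(a, b) on (0.62, 0.87) = 0.62

0.62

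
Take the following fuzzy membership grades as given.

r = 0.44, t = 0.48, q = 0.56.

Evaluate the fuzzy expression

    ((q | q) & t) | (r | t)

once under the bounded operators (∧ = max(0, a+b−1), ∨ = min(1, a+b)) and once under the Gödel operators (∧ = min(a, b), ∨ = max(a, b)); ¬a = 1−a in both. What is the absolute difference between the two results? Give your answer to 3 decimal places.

Under bounded:
  q | q = min(1, a+b) on (0.56, 0.56) = 1.00
  (q | q) & t = max(0, a+b−1) on (1.00, 0.48) = 0.48
  r | t = min(1, a+b) on (0.44, 0.48) = 0.92
  ((q | q) & t) | (r | t) = min(1, a+b) on (0.48, 0.92) = 1.00
  → value = 1.0000
Under Gödel:
  q | q = max(a, b) on (0.56, 0.56) = 0.56
  (q | q) & t = min(a, b) on (0.56, 0.48) = 0.48
  r | t = max(a, b) on (0.44, 0.48) = 0.48
  ((q | q) & t) | (r | t) = max(a, b) on (0.48, 0.48) = 0.48
  → value = 0.4800
|1.0000 − 0.4800| = 0.520

0.520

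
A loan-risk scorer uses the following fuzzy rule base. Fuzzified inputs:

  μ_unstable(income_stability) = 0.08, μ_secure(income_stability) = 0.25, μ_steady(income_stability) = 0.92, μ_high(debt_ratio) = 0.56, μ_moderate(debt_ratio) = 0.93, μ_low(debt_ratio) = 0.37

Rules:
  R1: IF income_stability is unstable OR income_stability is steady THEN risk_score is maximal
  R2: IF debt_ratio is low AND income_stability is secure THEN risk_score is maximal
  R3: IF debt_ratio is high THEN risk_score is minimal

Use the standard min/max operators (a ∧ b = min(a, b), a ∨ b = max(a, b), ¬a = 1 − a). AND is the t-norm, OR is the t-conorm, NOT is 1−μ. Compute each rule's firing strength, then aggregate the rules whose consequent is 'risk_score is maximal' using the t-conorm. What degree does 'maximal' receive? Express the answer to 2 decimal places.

0.92

R1: unstable=0.08, steady=0.92; OR[max(a, b)] → w = 0.92
R2: low=0.37, secure=0.25; AND[min(a, b)] → w = 0.25
R3: high=0.56 → w = 0.56
Rules with consequent 'maximal': {R1, R2} → strengths 0.92, 0.25
Aggregate via t-conorm [max(a, b)]: 0.92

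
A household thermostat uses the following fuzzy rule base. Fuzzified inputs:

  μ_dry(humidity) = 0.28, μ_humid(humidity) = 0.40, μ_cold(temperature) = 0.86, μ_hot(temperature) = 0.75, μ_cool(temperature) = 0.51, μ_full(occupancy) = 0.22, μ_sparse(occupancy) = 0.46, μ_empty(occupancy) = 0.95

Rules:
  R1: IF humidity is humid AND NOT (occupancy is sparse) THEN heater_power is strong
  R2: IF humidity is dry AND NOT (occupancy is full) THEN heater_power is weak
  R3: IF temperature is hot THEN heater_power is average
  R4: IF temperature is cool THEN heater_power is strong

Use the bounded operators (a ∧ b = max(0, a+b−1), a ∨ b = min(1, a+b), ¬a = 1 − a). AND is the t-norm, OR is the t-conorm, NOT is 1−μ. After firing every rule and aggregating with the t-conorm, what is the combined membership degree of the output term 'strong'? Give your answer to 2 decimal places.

R1: humid=0.40, ¬sparse=1−0.46=0.54; AND[max(0, a+b−1)] → w = 0.00
R2: dry=0.28, ¬full=1−0.22=0.78; AND[max(0, a+b−1)] → w = 0.06
R3: hot=0.75 → w = 0.75
R4: cool=0.51 → w = 0.51
Rules with consequent 'strong': {R1, R4} → strengths 0.00, 0.51
Aggregate via t-conorm [min(1, a+b)]: 0.51

0.51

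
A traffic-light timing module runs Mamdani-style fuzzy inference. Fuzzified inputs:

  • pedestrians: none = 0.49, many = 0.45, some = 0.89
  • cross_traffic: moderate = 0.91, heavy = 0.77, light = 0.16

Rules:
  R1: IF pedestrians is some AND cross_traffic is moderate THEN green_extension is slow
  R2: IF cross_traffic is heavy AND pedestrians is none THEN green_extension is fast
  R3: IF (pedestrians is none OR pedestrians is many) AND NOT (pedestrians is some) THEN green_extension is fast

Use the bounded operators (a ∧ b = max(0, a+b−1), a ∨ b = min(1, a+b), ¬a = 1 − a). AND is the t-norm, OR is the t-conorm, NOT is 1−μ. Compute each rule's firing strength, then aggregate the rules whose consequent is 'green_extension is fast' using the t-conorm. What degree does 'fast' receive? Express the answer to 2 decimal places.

0.31

R1: some=0.89, moderate=0.91; AND[max(0, a+b−1)] → w = 0.80
R2: heavy=0.77, none=0.49; AND[max(0, a+b−1)] → w = 0.26
R3: (none=0.49 OR many=0.45) = 0.94; AND[max(0, a+b−1)] with ¬some=1−0.89=0.11 → w = 0.05
Rules with consequent 'fast': {R2, R3} → strengths 0.26, 0.05
Aggregate via t-conorm [min(1, a+b)]: 0.31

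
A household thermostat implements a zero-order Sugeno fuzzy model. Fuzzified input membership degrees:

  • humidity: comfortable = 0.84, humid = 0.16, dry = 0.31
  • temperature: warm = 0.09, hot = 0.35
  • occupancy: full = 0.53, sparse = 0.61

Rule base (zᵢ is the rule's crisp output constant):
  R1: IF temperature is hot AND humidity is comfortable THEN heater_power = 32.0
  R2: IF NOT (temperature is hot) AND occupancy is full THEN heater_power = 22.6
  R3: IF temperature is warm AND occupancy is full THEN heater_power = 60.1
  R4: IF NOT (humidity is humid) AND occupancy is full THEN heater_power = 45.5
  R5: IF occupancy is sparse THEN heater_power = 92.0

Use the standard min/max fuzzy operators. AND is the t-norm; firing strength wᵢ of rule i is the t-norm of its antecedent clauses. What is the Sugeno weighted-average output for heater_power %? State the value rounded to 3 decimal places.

R1 (z=32.0): hot=0.35, comfortable=0.84; AND[min(a, b)] → w = 0.35
R2 (z=22.6): ¬hot=1−0.35=0.65, full=0.53; AND[min(a, b)] → w = 0.53
R3 (z=60.1): warm=0.09, full=0.53; AND[min(a, b)] → w = 0.09
R4 (z=45.5): ¬humid=1−0.16=0.84, full=0.53; AND[min(a, b)] → w = 0.53
R5 (z=92.0): sparse=0.61 → w = 0.61
Weighted average = (0.35·32.0 + 0.53·22.6 + 0.09·60.1 + 0.53·45.5 + 0.61·92.0) / (0.35 + 0.53 + 0.09 + 0.53 + 0.61)
  = 108.8220 / 2.1100 = 51.574

51.574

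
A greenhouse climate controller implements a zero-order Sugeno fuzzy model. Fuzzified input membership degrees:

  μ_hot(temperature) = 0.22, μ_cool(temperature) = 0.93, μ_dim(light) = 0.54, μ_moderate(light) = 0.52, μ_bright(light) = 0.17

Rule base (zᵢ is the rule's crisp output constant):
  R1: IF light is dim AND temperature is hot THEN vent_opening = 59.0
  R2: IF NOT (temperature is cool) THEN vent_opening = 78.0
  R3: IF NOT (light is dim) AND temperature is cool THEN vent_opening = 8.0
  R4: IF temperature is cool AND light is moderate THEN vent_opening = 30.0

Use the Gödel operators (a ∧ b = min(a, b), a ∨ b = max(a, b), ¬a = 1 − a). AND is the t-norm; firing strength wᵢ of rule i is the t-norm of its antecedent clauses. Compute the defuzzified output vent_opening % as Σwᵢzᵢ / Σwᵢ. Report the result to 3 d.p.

R1 (z=59.0): dim=0.54, hot=0.22; AND[min(a, b)] → w = 0.22
R2 (z=78.0): ¬cool=1−0.93=0.07 → w = 0.07
R3 (z=8.0): ¬dim=1−0.54=0.46, cool=0.93; AND[min(a, b)] → w = 0.46
R4 (z=30.0): cool=0.93, moderate=0.52; AND[min(a, b)] → w = 0.52
Weighted average = (0.22·59.0 + 0.07·78.0 + 0.46·8.0 + 0.52·30.0) / (0.22 + 0.07 + 0.46 + 0.52)
  = 37.7200 / 1.2700 = 29.701

29.701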